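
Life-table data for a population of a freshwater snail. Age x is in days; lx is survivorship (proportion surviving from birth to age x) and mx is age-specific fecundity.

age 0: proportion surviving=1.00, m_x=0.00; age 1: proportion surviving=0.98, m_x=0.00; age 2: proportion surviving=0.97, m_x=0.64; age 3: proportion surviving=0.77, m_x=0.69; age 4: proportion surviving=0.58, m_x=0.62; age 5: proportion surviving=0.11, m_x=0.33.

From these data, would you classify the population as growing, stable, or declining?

R0 = Σ lx·mx = 0 + 0 + 0.6208 + 0.5313 + 0.3596 + 0.0363 = 1.548
R0 > 1, so the population is growing.

growing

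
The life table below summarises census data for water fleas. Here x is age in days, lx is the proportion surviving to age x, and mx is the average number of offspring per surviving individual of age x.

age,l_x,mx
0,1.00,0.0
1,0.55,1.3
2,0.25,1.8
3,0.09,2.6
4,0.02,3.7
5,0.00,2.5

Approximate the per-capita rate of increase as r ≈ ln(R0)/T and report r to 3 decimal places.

R0 = Σ lx·mx = 0 + 0.715 + 0.45 + 0.234 + 0.074 + 0 = 1.473
Σ x·lx·mx = 2.613; T = 2.613/1.473 = 1.77393…
r ≈ ln(R0)/T = ln(1.473)/1.77393… = 0.21833… → 0.218

0.218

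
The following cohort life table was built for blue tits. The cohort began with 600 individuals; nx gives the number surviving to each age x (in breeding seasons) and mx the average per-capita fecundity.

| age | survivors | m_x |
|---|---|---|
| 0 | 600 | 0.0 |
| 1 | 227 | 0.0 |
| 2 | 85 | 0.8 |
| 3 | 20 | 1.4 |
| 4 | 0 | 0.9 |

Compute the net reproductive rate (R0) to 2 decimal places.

lx = nx/n0 = nx/600: 1, 0.37833…, 0.14167…, 0.03333…, 0
lx·mx by age: 0, 0, 0.113333…, 0.046667…, 0
R0 = Σ lx·mx = 0.16… → 0.16

0.16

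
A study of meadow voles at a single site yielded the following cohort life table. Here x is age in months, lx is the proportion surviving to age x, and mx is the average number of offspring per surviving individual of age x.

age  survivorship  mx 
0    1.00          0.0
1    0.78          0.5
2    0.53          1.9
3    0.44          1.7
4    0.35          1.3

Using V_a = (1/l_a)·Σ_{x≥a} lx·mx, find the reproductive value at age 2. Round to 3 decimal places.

lx·mx for x ≥ 2: 1.007, 0.748, 0.455 → sum = 2.21
V_2 = 2.21 / l_2 = 2.21 / 0.53 = 4.169811… → 4.170

4.170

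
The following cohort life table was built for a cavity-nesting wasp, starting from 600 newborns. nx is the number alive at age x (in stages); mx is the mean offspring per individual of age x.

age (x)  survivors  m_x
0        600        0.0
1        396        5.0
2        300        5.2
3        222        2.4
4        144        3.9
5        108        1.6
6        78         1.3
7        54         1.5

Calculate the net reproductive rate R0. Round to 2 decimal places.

lx = nx/n0 = nx/600: 1, 0.66, 0.5, 0.37, 0.24, 0.18, 0.13, 0.09
lx·mx by age: 0, 3.3, 2.6, 0.888, 0.936, 0.288, 0.169, 0.135
R0 = Σ lx·mx = 8.316 → 8.32

8.32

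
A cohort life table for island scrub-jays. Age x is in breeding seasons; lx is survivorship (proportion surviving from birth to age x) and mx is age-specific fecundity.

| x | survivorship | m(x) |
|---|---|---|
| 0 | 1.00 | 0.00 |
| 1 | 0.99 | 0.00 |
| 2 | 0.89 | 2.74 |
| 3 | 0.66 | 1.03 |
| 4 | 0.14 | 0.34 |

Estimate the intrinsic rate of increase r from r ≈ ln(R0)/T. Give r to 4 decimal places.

0.5134

R0 = Σ lx·mx = 0 + 0 + 2.4386 + 0.6798 + 0.0476 = 3.166
Σ x·lx·mx = 7.107; T = 7.107/3.166 = 2.24479…
r ≈ ln(R0)/T = ln(3.166)/2.24479… = 0.513398… → 0.5134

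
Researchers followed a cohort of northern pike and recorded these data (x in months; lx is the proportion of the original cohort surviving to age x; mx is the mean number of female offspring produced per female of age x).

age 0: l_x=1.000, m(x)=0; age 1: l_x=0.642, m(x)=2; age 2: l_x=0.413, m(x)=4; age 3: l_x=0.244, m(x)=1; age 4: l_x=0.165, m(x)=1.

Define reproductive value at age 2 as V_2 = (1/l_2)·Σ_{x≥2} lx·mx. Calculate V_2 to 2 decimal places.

4.99

lx·mx for x ≥ 2: 1.652, 0.244, 0.165 → sum = 2.061
V_2 = 2.061 / l_2 = 2.061 / 0.413 = 4.990315… → 4.99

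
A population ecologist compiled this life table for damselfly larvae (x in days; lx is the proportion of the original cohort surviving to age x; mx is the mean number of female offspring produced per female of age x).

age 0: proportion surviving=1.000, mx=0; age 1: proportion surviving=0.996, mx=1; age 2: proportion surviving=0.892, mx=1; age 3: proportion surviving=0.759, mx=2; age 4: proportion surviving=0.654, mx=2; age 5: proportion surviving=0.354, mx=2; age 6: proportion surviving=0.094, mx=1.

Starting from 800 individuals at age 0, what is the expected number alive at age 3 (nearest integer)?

Expected survivors = N0 · l_3 = 800 × 0.759 = 607.2 → 607

607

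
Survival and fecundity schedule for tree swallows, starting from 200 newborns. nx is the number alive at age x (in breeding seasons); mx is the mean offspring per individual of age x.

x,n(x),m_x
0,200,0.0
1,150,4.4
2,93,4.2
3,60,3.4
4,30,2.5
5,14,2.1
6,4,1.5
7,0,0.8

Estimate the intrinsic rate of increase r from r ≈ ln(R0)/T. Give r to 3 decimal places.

lx = nx/n0 = nx/200: 1, 0.75, 0.465, 0.3, 0.15, 0.07, 0.02, 0
R0 = Σ lx·mx = 0 + 3.3 + 1.953 + 1.02 + 0.375 + 0.147 + 0.03 + 0 = 6.825
Σ x·lx·mx = 12.681; T = 12.681/6.825 = 1.85802…
r ≈ ln(R0)/T = ln(6.825)/1.85802… = 1.03368… → 1.034

1.034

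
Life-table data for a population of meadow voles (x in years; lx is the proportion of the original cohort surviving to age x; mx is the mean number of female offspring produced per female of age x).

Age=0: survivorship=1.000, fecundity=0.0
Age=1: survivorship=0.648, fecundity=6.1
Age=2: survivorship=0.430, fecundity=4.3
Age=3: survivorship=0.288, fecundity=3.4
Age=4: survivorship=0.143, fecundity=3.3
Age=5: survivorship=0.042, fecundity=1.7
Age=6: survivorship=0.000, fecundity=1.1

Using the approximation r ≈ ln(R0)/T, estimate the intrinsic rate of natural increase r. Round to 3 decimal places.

1.136

R0 = Σ lx·mx = 0 + 3.9528 + 1.849 + 0.9792 + 0.4719 + 0.0714 + 0 = 7.3243
Σ x·lx·mx = 12.833; T = 12.833/7.3243 = 1.75211…
r ≈ ln(R0)/T = ln(7.3243)/1.75211… = 1.13646… → 1.136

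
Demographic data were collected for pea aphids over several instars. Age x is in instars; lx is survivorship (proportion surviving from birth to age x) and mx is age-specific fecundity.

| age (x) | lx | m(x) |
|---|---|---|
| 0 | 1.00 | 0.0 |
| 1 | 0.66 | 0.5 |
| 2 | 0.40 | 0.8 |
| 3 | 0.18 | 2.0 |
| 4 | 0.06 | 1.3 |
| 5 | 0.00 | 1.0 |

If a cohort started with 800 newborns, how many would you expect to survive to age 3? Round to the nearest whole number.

144

Expected survivors = N0 · l_3 = 800 × 0.18 = 144 → 144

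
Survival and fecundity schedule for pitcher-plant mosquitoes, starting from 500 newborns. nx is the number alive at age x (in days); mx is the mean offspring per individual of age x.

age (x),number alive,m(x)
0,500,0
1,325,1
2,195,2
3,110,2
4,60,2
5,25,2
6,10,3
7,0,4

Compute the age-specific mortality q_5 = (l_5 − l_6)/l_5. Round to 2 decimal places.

0.60

lx = nx/n0 = nx/500: 1, 0.65, 0.39, 0.22, 0.12, 0.05, 0.02, 0
q_5 = (l_5 − l_6) / l_5 = (0.05 − 0.02) / 0.05
     = 0.03 / 0.05 = 0.6 → 0.60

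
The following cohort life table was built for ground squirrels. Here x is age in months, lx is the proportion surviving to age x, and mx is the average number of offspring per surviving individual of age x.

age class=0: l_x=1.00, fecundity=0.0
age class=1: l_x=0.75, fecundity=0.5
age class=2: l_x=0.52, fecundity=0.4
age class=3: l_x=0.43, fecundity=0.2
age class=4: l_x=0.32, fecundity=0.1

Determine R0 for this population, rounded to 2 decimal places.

0.70

lx·mx by age: 0, 0.375, 0.208, 0.086, 0.032
R0 = Σ lx·mx = 0.701 → 0.70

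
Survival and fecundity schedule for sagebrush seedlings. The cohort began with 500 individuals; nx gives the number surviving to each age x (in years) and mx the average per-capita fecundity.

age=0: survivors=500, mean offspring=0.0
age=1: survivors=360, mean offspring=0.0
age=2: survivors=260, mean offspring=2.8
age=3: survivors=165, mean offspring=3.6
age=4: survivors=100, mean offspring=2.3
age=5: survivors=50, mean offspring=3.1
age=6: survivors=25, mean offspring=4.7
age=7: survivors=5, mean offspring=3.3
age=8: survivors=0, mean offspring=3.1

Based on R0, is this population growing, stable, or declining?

lx = nx/n0 = nx/500: 1, 0.72, 0.52, 0.33, 0.2, 0.1, 0.05, 0.01, 0
R0 = Σ lx·mx = 0 + 0 + 1.456 + 1.188 + 0.46 + 0.31 + 0.235 + 0.033 + 0 = 3.682
R0 > 1, so the population is growing.

growing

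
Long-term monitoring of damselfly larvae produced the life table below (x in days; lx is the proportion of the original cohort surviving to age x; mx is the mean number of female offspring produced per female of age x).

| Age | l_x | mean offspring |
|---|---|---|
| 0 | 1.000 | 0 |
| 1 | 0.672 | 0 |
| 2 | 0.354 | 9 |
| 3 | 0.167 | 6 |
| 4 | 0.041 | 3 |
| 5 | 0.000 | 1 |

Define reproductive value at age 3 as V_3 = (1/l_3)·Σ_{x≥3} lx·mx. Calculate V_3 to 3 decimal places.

lx·mx for x ≥ 3: 1.002, 0.123, 0 → sum = 1.125
V_3 = 1.125 / l_3 = 1.125 / 0.167 = 6.736527… → 6.737

6.737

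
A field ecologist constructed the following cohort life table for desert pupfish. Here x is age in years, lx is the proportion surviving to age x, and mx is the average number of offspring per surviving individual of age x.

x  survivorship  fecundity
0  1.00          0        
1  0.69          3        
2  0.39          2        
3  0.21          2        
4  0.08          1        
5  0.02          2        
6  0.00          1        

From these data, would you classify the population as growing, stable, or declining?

growing

R0 = Σ lx·mx = 0 + 2.07 + 0.78 + 0.42 + 0.08 + 0.04 + 0 = 3.39
R0 > 1, so the population is growing.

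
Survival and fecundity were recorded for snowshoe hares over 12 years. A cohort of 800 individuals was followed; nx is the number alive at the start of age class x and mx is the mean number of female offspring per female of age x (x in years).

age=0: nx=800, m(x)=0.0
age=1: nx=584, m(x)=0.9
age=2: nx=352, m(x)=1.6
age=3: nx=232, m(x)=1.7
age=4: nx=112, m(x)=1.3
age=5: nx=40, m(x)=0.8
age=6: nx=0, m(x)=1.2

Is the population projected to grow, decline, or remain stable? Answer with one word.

lx = nx/n0 = nx/800: 1, 0.73, 0.44, 0.29, 0.14, 0.05, 0
R0 = Σ lx·mx = 0 + 0.657 + 0.704 + 0.493 + 0.182 + 0.04 + 0 = 2.076
R0 > 1, so the population is growing.

growing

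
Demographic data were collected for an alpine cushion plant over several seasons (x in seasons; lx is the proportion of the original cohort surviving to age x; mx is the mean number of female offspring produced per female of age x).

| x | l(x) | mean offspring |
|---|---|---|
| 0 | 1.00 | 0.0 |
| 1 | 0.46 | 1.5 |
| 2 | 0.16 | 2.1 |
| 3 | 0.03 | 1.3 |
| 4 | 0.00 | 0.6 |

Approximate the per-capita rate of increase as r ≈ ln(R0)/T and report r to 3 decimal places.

0.045

R0 = Σ lx·mx = 0 + 0.69 + 0.336 + 0.039 + 0 = 1.065
Σ x·lx·mx = 1.479; T = 1.479/1.065 = 1.38873…
r ≈ ln(R0)/T = ln(1.065)/1.38873… = 0.04535… → 0.045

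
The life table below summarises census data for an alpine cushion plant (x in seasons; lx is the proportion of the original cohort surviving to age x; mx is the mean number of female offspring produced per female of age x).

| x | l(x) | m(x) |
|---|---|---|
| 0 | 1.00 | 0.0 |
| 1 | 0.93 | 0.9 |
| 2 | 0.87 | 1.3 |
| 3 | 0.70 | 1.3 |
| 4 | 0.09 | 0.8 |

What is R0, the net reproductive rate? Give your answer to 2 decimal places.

lx·mx by age: 0, 0.837, 1.131, 0.91, 0.072
R0 = Σ lx·mx = 2.95 → 2.95

2.95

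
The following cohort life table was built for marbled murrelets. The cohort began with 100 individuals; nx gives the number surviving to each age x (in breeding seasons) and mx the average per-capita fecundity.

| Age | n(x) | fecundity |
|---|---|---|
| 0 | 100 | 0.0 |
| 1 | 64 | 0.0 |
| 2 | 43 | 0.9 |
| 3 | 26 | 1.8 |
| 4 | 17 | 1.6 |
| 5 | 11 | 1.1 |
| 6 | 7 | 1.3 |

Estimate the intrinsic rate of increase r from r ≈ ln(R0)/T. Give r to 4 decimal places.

0.0885

lx = nx/n0 = nx/100: 1, 0.64, 0.43, 0.26, 0.17, 0.11, 0.07
R0 = Σ lx·mx = 0 + 0 + 0.387 + 0.468 + 0.272 + 0.121 + 0.091 = 1.339
Σ x·lx·mx = 4.417; T = 4.417/1.339 = 3.29873…
r ≈ ln(R0)/T = ln(1.339)/3.29873… = 0.088496… → 0.0885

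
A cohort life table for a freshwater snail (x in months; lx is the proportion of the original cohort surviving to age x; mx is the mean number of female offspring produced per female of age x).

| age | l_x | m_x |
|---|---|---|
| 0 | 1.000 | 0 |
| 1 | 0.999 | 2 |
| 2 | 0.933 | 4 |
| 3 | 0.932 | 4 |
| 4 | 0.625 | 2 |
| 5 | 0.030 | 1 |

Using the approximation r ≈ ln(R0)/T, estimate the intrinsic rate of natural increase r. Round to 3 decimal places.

0.988

R0 = Σ lx·mx = 0 + 1.998 + 3.732 + 3.728 + 1.25 + 0.03 = 10.738
Σ x·lx·mx = 25.796; T = 25.796/10.738 = 2.40231…
r ≈ ln(R0)/T = ln(10.738)/2.40231… = 0.98813… → 0.988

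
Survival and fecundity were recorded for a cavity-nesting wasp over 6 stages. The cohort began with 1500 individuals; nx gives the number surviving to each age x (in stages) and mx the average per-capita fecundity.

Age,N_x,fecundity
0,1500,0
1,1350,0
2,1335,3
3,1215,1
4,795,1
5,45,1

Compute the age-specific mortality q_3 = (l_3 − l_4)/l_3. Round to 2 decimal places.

lx = nx/n0 = nx/1500: 1, 0.9, 0.89, 0.81, 0.53, 0.03
q_3 = (l_3 − l_4) / l_3 = (0.81 − 0.53) / 0.81
     = 0.28 / 0.81 = 0.345679… → 0.35

0.35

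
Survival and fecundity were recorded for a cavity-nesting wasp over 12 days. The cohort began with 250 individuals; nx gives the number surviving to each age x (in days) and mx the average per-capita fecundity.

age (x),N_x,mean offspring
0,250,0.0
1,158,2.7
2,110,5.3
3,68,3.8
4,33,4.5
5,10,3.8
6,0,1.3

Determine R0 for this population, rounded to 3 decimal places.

lx = nx/n0 = nx/250: 1, 0.632, 0.44, 0.272, 0.132, 0.04, 0
lx·mx by age: 0, 1.7064, 2.332, 1.0336, 0.594, 0.152, 0
R0 = Σ lx·mx = 5.818 → 5.818

5.818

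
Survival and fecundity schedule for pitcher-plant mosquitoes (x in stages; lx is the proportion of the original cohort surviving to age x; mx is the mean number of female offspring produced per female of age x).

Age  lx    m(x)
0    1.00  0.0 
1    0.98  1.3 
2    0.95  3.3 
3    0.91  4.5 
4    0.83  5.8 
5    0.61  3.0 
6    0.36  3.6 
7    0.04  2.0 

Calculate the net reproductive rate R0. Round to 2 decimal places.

16.52

lx·mx by age: 0, 1.274, 3.135, 4.095, 4.814, 1.83, 1.296, 0.08
R0 = Σ lx·mx = 16.524 → 16.52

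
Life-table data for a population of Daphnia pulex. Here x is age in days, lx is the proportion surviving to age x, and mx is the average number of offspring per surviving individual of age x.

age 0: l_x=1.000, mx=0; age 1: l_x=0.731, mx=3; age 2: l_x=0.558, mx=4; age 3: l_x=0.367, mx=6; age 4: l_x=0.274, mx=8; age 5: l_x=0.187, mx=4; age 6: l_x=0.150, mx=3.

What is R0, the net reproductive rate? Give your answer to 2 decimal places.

10.02

lx·mx by age: 0, 2.193, 2.232, 2.202, 2.192, 0.748, 0.45
R0 = Σ lx·mx = 10.017 → 10.02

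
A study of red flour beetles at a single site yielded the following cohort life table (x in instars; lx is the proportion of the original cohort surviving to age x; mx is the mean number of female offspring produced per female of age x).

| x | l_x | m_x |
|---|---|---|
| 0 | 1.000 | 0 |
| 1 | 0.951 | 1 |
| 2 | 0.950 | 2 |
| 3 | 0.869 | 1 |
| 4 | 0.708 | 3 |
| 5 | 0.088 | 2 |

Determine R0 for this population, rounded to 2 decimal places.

lx·mx by age: 0, 0.951, 1.9, 0.869, 2.124, 0.176
R0 = Σ lx·mx = 6.02 → 6.02

6.02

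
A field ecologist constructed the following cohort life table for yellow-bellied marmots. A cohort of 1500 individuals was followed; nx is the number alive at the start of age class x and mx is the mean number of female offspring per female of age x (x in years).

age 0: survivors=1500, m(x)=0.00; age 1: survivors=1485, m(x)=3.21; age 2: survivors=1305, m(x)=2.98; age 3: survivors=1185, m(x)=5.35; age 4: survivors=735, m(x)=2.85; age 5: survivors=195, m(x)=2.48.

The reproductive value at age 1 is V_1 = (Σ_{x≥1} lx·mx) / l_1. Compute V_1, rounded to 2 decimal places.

lx = nx/n0 = nx/1500: 1, 0.99, 0.87, 0.79, 0.49, 0.13
lx·mx for x ≥ 1: 3.1779, 2.5926, 4.2265, 1.3965, 0.3224 → sum = 11.7159
V_1 = 11.7159 / l_1 = 11.7159 / 0.99 = 11.834242… → 11.83

11.83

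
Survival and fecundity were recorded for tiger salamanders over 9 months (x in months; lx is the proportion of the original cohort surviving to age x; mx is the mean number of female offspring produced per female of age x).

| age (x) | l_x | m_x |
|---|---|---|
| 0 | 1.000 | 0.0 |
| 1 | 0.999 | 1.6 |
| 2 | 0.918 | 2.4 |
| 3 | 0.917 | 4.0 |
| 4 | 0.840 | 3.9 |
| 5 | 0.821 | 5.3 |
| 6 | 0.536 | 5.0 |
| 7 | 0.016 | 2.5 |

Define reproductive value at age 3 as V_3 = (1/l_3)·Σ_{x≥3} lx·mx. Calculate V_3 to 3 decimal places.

lx·mx for x ≥ 3: 3.668, 3.276, 4.3513, 2.68, 0.04 → sum = 14.0153
V_3 = 14.0153 / l_3 = 14.0153 / 0.917 = 15.28386… → 15.284

15.284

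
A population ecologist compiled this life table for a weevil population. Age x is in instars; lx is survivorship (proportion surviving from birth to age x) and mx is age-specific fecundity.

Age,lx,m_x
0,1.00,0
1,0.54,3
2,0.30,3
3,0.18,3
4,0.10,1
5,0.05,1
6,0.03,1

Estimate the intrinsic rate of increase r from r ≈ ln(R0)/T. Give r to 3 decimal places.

R0 = Σ lx·mx = 0 + 1.62 + 0.9 + 0.54 + 0.1 + 0.05 + 0.03 = 3.24
Σ x·lx·mx = 5.87; T = 5.87/3.24 = 1.81173…
r ≈ ln(R0)/T = ln(3.24)/1.81173… = 0.64887… → 0.649

0.649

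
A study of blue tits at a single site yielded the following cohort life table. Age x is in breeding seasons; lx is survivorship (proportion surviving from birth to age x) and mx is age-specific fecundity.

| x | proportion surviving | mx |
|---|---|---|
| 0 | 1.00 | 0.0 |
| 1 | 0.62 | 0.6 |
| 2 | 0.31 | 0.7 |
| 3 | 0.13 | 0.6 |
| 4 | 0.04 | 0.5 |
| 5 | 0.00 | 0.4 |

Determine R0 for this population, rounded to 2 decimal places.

0.69

lx·mx by age: 0, 0.372, 0.217, 0.078, 0.02, 0
R0 = Σ lx·mx = 0.687 → 0.69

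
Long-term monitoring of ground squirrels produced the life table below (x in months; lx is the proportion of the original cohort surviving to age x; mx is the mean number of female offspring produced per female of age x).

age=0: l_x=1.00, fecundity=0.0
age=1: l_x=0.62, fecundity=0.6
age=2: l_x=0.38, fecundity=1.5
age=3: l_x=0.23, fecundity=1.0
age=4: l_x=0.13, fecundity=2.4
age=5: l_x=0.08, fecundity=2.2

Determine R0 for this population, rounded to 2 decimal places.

1.66

lx·mx by age: 0, 0.372, 0.57, 0.23, 0.312, 0.176
R0 = Σ lx·mx = 1.66 → 1.66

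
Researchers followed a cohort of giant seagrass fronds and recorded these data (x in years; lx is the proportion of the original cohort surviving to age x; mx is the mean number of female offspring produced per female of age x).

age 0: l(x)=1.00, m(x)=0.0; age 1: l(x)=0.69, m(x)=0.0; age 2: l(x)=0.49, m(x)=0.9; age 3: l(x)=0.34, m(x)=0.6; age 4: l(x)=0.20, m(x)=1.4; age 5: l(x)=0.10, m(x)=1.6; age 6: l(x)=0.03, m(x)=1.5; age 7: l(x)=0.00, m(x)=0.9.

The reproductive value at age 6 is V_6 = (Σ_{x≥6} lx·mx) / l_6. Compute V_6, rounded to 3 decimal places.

1.500

lx·mx for x ≥ 6: 0.045, 0 → sum = 0.045
V_6 = 0.045 / l_6 = 0.045 / 0.03 = 1.5 → 1.500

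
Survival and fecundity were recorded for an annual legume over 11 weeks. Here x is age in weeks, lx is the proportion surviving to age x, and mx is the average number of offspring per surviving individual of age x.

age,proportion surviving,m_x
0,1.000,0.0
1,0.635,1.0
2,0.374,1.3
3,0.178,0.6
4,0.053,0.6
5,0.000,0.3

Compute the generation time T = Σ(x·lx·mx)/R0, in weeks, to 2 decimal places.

lx·mx: 0, 0.635, 0.4862, 0.1068, 0.0318, 0 → R0 = 1.2598
x·lx·mx: 0, 0.635, 0.9724, 0.3204, 0.1272, 0 → Σ = 2.055
T = 2.055 / 1.2598 = 1.631211… → 1.63

1.63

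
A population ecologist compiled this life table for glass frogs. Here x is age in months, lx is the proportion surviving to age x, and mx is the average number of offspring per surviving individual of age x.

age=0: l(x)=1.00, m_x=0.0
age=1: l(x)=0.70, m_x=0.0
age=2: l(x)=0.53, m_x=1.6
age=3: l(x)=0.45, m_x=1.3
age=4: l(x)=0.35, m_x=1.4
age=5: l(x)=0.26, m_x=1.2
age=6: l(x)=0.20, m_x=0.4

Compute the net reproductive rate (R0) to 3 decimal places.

lx·mx by age: 0, 0, 0.848, 0.585, 0.49, 0.312, 0.08
R0 = Σ lx·mx = 2.315 → 2.315

2.315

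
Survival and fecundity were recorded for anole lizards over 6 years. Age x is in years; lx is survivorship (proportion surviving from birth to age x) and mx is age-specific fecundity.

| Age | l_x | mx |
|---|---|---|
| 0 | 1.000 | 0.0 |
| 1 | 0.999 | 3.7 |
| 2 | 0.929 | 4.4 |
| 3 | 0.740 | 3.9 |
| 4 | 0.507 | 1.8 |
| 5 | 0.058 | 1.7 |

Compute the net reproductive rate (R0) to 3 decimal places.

11.681

lx·mx by age: 0, 3.6963, 4.0876, 2.886, 0.9126, 0.0986
R0 = Σ lx·mx = 11.6811 → 11.681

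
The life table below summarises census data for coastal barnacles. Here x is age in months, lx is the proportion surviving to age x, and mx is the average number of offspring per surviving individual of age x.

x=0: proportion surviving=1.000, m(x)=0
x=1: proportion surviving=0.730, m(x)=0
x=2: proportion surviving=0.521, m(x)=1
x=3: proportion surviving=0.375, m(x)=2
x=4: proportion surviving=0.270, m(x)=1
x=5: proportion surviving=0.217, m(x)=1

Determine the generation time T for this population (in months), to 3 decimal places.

lx·mx: 0, 0, 0.521, 0.75, 0.27, 0.217 → R0 = 1.758
x·lx·mx: 0, 0, 1.042, 2.25, 1.08, 1.085 → Σ = 5.457
T = 5.457 / 1.758 = 3.104096… → 3.104

3.104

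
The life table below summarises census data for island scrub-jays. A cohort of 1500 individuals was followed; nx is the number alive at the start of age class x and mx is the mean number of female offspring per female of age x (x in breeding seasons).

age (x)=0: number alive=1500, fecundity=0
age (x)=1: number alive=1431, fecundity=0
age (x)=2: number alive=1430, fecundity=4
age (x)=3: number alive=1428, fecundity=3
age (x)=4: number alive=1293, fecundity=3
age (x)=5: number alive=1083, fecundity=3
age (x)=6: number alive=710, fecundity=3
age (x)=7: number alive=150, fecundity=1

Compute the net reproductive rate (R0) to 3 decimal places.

lx = nx/n0 = nx/1500: 1, 0.954, 0.95333…, 0.952, 0.862, 0.722, 0.47333…, 0.1
lx·mx by age: 0, 0, 3.813333…, 2.856, 2.586, 2.166, 1.42…, 0.1
R0 = Σ lx·mx = 12.941333… → 12.941

12.941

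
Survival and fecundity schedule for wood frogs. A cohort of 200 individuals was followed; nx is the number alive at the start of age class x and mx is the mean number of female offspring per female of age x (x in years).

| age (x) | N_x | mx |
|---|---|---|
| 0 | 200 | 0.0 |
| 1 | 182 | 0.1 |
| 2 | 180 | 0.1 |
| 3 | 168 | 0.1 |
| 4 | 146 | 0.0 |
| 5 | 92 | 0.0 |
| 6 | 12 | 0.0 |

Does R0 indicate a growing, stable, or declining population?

lx = nx/n0 = nx/200: 1, 0.91, 0.9, 0.84, 0.73, 0.46, 0.06
R0 = Σ lx·mx = 0 + 0.091 + 0.09 + 0.084 + 0 + 0 + 0 = 0.265
R0 < 1, so the population is declining.

declining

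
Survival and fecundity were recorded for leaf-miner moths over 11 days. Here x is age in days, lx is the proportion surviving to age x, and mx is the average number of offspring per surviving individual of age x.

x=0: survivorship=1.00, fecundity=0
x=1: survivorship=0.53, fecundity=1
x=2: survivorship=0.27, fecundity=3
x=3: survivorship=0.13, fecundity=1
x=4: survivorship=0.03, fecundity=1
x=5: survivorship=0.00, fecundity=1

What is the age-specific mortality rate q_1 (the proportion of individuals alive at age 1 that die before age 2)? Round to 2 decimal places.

q_1 = (l_1 − l_2) / l_1 = (0.53 − 0.27) / 0.53
     = 0.26 / 0.53 = 0.490566… → 0.49

0.49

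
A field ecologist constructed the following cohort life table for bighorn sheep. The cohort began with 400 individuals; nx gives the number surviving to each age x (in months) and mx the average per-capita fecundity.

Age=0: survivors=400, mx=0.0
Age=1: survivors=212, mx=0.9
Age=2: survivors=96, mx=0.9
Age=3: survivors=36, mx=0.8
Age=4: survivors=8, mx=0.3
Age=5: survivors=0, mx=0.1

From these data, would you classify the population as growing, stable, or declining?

declining

lx = nx/n0 = nx/400: 1, 0.53, 0.24, 0.09, 0.02, 0
R0 = Σ lx·mx = 0 + 0.477 + 0.216 + 0.072 + 0.006 + 0 = 0.771
R0 < 1, so the population is declining.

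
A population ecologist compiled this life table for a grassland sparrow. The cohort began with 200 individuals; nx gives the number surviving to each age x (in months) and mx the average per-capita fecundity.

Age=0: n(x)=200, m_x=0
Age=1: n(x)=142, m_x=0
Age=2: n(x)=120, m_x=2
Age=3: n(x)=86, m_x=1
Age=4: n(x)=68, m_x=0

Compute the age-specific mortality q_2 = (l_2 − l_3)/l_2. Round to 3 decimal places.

0.283

lx = nx/n0 = nx/200: 1, 0.71, 0.6, 0.43, 0.34
q_2 = (l_2 − l_3) / l_2 = (0.6 − 0.43) / 0.6
     = 0.17 / 0.6 = 0.283333… → 0.283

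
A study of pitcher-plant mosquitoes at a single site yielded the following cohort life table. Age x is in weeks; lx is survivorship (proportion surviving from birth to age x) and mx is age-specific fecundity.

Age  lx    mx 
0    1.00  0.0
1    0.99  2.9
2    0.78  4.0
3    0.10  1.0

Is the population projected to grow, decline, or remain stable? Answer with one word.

R0 = Σ lx·mx = 0 + 2.871 + 3.12 + 0.1 = 6.091
R0 > 1, so the population is growing.

growing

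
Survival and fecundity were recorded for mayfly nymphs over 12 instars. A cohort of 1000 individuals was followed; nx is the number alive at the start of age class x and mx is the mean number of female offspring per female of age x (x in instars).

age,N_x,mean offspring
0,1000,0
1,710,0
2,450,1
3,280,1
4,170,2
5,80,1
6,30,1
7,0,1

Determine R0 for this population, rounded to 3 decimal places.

1.180

lx = nx/n0 = nx/1000: 1, 0.71, 0.45, 0.28, 0.17, 0.08, 0.03, 0
lx·mx by age: 0, 0, 0.45, 0.28, 0.34, 0.08, 0.03, 0
R0 = Σ lx·mx = 1.18 → 1.180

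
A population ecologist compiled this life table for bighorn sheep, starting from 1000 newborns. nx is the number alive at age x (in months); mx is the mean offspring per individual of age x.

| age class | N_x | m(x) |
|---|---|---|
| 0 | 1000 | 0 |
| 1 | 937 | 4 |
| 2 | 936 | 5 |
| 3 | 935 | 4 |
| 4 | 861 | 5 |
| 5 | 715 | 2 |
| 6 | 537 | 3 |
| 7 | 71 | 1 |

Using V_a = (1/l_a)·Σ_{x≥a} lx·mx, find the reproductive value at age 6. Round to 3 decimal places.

3.132

lx = nx/n0 = nx/1000: 1, 0.937, 0.936, 0.935, 0.861, 0.715, 0.537, 0.071
lx·mx for x ≥ 6: 1.611, 0.071 → sum = 1.682
V_6 = 1.682 / l_6 = 1.682 / 0.537 = 3.132216… → 3.132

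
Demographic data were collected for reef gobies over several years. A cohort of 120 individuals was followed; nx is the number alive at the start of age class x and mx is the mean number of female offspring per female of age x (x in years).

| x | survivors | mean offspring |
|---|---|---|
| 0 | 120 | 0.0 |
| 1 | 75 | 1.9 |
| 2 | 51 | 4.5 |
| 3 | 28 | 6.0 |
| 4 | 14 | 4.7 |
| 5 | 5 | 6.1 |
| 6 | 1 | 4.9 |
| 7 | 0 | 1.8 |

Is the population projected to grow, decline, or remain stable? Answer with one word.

growing

lx = nx/n0 = nx/120: 1, 0.625, 0.425, 0.23333…, 0.11667…, 0.04167…, 0.00833…, 0
R0 = Σ lx·mx = 0 + 1.1875 + 1.9125 + 1.4… + 0.548333… + 0.254167… + 0.040833… + 0 = 5.343333…
R0 > 1, so the population is growing.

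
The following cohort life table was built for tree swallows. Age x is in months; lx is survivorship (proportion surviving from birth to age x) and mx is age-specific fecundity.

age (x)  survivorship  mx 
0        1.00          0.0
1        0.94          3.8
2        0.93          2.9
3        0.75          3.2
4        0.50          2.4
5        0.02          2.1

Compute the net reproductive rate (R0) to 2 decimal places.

lx·mx by age: 0, 3.572, 2.697, 2.4, 1.2, 0.042
R0 = Σ lx·mx = 9.911 → 9.91

9.91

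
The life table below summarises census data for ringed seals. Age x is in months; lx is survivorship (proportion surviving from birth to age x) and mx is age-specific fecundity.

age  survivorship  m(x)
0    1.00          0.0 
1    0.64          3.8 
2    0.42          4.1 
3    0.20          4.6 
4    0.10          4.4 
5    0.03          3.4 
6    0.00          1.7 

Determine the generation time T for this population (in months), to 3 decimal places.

1.942

lx·mx: 0, 2.432, 1.722, 0.92, 0.44, 0.102, 0 → R0 = 5.616
x·lx·mx: 0, 2.432, 3.444, 2.76, 1.76, 0.51, 0 → Σ = 10.906
T = 10.906 / 5.616 = 1.941952… → 1.942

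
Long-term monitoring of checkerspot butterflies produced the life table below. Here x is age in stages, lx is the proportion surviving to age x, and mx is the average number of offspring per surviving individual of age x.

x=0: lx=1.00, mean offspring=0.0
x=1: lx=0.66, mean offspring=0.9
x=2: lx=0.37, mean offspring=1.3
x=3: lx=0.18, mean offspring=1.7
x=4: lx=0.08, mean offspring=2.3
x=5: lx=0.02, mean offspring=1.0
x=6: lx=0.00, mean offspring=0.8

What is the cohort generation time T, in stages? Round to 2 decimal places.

2.09

lx·mx: 0, 0.594, 0.481, 0.306, 0.184, 0.02, 0 → R0 = 1.585
x·lx·mx: 0, 0.594, 0.962, 0.918, 0.736, 0.1, 0 → Σ = 3.31
T = 3.31 / 1.585 = 2.088328… → 2.09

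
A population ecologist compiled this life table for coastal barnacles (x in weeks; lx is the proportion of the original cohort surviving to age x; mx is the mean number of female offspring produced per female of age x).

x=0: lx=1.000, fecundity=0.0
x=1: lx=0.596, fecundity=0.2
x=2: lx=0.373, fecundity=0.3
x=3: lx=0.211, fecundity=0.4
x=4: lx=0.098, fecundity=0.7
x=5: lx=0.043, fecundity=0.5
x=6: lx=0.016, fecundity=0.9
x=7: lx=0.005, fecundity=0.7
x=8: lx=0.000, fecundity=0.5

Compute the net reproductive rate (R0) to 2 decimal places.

0.42

lx·mx by age: 0, 0.1192, 0.1119, 0.0844, 0.0686, 0.0215, 0.0144, 0.0035, 0
R0 = Σ lx·mx = 0.4235 → 0.42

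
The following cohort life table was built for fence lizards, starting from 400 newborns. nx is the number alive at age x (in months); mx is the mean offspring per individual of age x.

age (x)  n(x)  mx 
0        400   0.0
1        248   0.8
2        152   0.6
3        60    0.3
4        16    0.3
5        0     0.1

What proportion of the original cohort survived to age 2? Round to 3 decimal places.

0.380

l_2 = n_2/n_0 = 152/400 = 0.38 → 0.380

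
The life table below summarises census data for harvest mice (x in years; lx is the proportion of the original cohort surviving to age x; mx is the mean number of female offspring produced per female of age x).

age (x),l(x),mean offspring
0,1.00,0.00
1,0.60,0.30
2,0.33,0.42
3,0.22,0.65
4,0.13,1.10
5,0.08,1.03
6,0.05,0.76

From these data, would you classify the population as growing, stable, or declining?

declining

R0 = Σ lx·mx = 0 + 0.18 + 0.1386 + 0.143 + 0.143 + 0.0824 + 0.038 = 0.725
R0 < 1, so the population is declining.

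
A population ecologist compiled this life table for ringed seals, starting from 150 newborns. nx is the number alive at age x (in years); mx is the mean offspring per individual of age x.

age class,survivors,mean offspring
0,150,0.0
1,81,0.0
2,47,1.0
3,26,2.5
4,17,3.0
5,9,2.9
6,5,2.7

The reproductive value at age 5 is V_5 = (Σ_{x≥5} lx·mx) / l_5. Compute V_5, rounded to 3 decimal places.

lx = nx/n0 = nx/150: 1, 0.54, 0.31333…, 0.17333…, 0.11333…, 0.06, 0.03333…
lx·mx for x ≥ 5: 0.174, 0.09… → sum = 0.264…
V_5 = 0.264… / l_5 = 0.264… / 0.06 = 4.4… → 4.400

4.400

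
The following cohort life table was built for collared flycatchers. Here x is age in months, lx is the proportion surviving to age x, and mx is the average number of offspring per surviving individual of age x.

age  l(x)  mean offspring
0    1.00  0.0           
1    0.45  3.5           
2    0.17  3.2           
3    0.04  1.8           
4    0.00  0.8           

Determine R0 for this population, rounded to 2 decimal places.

2.19

lx·mx by age: 0, 1.575, 0.544, 0.072, 0
R0 = Σ lx·mx = 2.191 → 2.19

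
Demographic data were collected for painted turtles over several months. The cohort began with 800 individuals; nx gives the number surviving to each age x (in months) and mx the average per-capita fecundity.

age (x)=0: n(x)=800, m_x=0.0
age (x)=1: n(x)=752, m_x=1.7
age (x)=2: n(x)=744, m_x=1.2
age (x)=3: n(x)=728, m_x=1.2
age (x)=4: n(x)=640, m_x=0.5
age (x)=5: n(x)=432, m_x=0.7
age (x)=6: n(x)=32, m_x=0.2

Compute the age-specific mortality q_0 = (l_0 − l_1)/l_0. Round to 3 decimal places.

0.060

lx = nx/n0 = nx/800: 1, 0.94, 0.93, 0.91, 0.8, 0.54, 0.04
q_0 = (l_0 − l_1) / l_0 = (1 − 0.94) / 1
     = 0.06 / 1 = 0.06 → 0.060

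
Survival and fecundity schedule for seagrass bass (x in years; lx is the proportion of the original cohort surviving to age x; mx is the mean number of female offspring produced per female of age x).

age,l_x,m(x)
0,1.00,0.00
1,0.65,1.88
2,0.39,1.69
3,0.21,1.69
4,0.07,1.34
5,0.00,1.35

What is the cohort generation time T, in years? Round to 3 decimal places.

1.708

lx·mx: 0, 1.222, 0.6591, 0.3549, 0.0938, 0 → R0 = 2.3298
x·lx·mx: 0, 1.222, 1.3182, 1.0647, 0.3752, 0 → Σ = 3.9801
T = 3.9801 / 2.3298 = 1.708344… → 1.708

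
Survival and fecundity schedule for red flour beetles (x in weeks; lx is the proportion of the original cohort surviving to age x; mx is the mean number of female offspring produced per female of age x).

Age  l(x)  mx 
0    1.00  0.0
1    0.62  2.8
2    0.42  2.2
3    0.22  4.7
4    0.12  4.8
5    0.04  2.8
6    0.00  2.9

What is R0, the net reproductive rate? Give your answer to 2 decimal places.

lx·mx by age: 0, 1.736, 0.924, 1.034, 0.576, 0.112, 0
R0 = Σ lx·mx = 4.382 → 4.38

4.38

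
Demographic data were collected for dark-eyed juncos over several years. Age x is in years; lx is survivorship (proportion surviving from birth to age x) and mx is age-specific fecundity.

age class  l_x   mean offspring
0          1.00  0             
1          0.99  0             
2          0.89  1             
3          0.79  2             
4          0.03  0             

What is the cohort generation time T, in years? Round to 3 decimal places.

lx·mx: 0, 0, 0.89, 1.58, 0 → R0 = 2.47
x·lx·mx: 0, 0, 1.78, 4.74, 0 → Σ = 6.52
T = 6.52 / 2.47 = 2.639676… → 2.640

2.640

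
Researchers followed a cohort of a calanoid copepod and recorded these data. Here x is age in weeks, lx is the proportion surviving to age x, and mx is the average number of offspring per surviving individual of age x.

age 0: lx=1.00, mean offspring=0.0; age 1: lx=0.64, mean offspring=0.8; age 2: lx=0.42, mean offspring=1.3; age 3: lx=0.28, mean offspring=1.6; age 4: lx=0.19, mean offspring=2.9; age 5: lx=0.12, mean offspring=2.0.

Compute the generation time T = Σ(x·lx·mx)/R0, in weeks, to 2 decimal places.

lx·mx: 0, 0.512, 0.546, 0.448, 0.551, 0.24 → R0 = 2.297
x·lx·mx: 0, 0.512, 1.092, 1.344, 2.204, 1.2 → Σ = 6.352
T = 6.352 / 2.297 = 2.765346… → 2.77

2.77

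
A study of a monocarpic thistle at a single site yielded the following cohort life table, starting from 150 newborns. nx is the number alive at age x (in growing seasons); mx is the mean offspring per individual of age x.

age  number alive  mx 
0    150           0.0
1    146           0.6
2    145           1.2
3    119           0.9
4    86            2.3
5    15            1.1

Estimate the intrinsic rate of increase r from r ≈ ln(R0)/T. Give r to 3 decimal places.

lx = nx/n0 = nx/150: 1, 0.97333…, 0.96667…, 0.79333…, 0.57333…, 0.1
R0 = Σ lx·mx = 0 + 0.584… + 1.16… + 0.714… + 1.31867… + 0.11 = 3.886667…
Σ x·lx·mx = 10.870667…; T = 10.870667…/3.886667… = 2.79691…
r ≈ ln(R0)/T = ln(3.886667…)/2.79691… = 0.48538… → 0.485

0.485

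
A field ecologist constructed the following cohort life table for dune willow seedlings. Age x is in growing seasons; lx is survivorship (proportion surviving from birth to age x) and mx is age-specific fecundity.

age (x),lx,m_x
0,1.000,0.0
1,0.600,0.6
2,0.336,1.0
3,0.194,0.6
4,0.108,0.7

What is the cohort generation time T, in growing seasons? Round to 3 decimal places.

1.896

lx·mx: 0, 0.36, 0.336, 0.1164, 0.0756 → R0 = 0.888
x·lx·mx: 0, 0.36, 0.672, 0.3492, 0.3024 → Σ = 1.6836
T = 1.6836 / 0.888 = 1.895946… → 1.896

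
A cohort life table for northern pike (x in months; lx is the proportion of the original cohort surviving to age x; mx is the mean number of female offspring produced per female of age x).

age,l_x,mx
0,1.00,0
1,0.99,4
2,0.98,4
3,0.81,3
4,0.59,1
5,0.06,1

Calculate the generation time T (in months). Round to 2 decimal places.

lx·mx: 0, 3.96, 3.92, 2.43, 0.59, 0.06 → R0 = 10.96
x·lx·mx: 0, 3.96, 7.84, 7.29, 2.36, 0.3 → Σ = 21.75
T = 21.75 / 10.96 = 1.984489… → 1.98

1.98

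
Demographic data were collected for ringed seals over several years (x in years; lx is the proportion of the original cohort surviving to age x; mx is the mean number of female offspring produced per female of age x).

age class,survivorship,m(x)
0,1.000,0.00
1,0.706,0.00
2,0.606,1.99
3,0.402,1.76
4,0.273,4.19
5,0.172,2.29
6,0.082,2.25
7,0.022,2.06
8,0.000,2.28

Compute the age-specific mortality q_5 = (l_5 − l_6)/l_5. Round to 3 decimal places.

q_5 = (l_5 − l_6) / l_5 = (0.172 − 0.082) / 0.172
     = 0.09 / 0.172 = 0.523256… → 0.523

0.523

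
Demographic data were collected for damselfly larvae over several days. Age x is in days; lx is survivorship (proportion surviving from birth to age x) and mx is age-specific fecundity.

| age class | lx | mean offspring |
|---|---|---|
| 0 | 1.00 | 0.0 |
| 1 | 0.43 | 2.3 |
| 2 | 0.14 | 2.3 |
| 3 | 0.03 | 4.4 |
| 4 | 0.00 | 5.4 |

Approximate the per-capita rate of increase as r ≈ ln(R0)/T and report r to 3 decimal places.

0.261

R0 = Σ lx·mx = 0 + 0.989 + 0.322 + 0.132 + 0 = 1.443
Σ x·lx·mx = 2.029; T = 2.029/1.443 = 1.4061…
r ≈ ln(R0)/T = ln(1.443)/1.4061… = 0.26081… → 0.261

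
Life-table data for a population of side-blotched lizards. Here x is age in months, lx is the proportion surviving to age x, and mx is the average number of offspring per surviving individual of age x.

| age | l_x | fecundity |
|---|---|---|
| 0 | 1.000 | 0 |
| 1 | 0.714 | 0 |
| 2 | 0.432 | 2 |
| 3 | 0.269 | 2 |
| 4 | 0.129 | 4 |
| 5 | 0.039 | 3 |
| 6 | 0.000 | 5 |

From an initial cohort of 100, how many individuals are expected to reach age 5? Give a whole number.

4

Expected survivors = N0 · l_5 = 100 × 0.039 = 3.9 → 4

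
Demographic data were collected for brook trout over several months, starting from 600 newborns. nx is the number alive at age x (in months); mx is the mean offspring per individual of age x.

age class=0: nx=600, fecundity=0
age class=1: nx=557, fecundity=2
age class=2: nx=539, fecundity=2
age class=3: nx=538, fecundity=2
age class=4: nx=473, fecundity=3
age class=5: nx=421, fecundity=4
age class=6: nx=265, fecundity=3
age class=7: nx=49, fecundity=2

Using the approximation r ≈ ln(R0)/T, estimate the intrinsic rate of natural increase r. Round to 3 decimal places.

lx = nx/n0 = nx/600: 1, 0.92833…, 0.89833…, 0.89667…, 0.78833…, 0.70167…, 0.44167…, 0.08167…
R0 = Σ lx·mx = 0 + 1.85667… + 1.79667… + 1.79333… + 2.365… + 2.80667… + 1.325… + 0.16333… = 12.106667…
Σ x·lx·mx = 43.416667…; T = 43.416667…/12.106667… = 3.58618…
r ≈ ln(R0)/T = ln(12.106667…)/3.58618… = 0.69538… → 0.695

0.695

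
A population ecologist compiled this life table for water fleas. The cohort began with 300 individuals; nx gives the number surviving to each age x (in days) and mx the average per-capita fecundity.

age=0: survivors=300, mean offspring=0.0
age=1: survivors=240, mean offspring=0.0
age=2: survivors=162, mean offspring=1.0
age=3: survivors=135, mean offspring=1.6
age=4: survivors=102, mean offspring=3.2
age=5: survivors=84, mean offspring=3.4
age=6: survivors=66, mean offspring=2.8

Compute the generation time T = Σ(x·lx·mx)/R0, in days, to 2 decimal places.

lx = nx/n0 = nx/300: 1, 0.8, 0.54, 0.45, 0.34, 0.28, 0.22
lx·mx: 0, 0, 0.54, 0.72, 1.088, 0.952, 0.616 → R0 = 3.916
x·lx·mx: 0, 0, 1.08, 2.16, 4.352, 4.76, 3.696 → Σ = 16.048
T = 16.048 / 3.916 = 4.098059… → 4.10

4.10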